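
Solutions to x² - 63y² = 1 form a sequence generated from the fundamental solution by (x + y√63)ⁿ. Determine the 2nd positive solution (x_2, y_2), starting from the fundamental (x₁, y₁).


Step 1: Find the fundamental solution (x₁, y₁) of x² - 63y² = 1.
  Expand √63 as a continued fraction. a₀ = ⌊√63⌋ = 7; iterate m_{k+1} = d_k·a_k − m_k, d_{k+1} = (63 − m_{k+1}²)/d_k, a_{k+1} = ⌊(a₀ + m_{k+1})/d_{k+1}⌋ (starting m₀ = 0, d₀ = 1), with convergents p_k = a_k·p_{k-1} + p_{k-2}, q_k = a_k·q_{k-1} + q_{k-2} (p₋₁ = 1, q₋₁ = 0):
  k = 0: a₀ = 7; p₀/q₀ = 7/1; p₀² − 63·q₀² = 49 − 63 = -14.
  k = 1: m = 7, d = 14, a = ⌊(7 + 7)/14⌋ = 1; p/q = (1·7 + 1)/(1·1 + 0) = 8/1; p² − 63·q² = 64 − 63 = 1.
  The first convergent with p² − 63·q² = 1 gives the fundamental solution (x₁, y₁) = (8, 1).
Step 2: Apply the recurrence (x_{n+1}, y_{n+1}) = (x₁x_n + 63y₁y_n, x₁y_n + y₁x_n) repeatedly.
  From (x_1, y_1) = (8, 1): x_2 = 8·8 + 63·1·1 = 127; y_2 = 8·1 + 1·8 = 16.
Step 3: Verify x_2² - 63·y_2² = 16129 - 16128 = 1 (should be 1). ✓

(x_1, y_1) = (8, 1); (x_2, y_2) = (127, 16).


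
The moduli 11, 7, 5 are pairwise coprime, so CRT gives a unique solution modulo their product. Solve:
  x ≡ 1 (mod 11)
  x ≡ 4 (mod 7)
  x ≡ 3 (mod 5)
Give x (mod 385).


Moduli 11, 7, 5 are pairwise coprime; by CRT there is a unique solution modulo M = 11 · 7 · 5 = 385.
Solve pairwise, accumulating the modulus:
  Start with x ≡ 1 (mod 11).
  Combine with x ≡ 4 (mod 7): since gcd(11, 7) = 1, we get a unique residue mod 77.
    Write x = 1 + 11·t and substitute into x ≡ 4 (mod 7): 11·t ≡ 4 − 1 = 3 (mod 7).
    Reduce coefficients mod 7: 4·t ≡ 3 (mod 7).
    The inverse of 4 mod 7 is 2 (since 4·2 = 8 = 1·7 + 1), so t ≡ 2·3 = 6 ≡ 6 (mod 7).
    Then x = 1 + 11·6 = 67, valid modulo lcm(11, 7) = 77: x ≡ 67 (mod 77).
  Combine with x ≡ 3 (mod 5): since gcd(77, 5) = 1, we get a unique residue mod 385.
    Write x = 67 + 77·t and substitute into x ≡ 3 (mod 5): 77·t ≡ 3 − 67 = -64 (mod 5).
    Reduce coefficients mod 5: 2·t ≡ 1 (mod 5).
    The inverse of 2 mod 5 is 3 (since 2·3 = 6 = 1·5 + 1), so t ≡ 3·1 = 3 ≡ 3 (mod 5).
    Then x = 67 + 77·3 = 298, valid modulo lcm(77, 5) = 385: x ≡ 298 (mod 385).
Verify: 298 mod 11 = 1 ✓, 298 mod 7 = 4 ✓, 298 mod 5 = 3 ✓.

x ≡ 298 (mod 385).


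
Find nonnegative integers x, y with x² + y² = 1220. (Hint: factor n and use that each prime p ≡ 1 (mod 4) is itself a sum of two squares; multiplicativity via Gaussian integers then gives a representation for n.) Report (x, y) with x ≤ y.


Step 1: Factor n = 1220 = 2^2 · 5 · 61.
Step 2: Check the mod-4 condition on each prime factor: 2 = 2 (special); 5 ≡ 1 (mod 4), exponent 1; 61 ≡ 1 (mod 4), exponent 1.
All primes ≡ 3 (mod 4) appear to even exponent (or don't appear), so by the two-squares theorem n IS expressible as a sum of two squares.
Step 3: Build a representation. Group n = k² · m with k = 2 and m = 5 · 61 = 305 (a product of primes ≡ 1 (mod 4)); a representation of m scales to one of n via (k·x)² + (k·y)² = k²(x² + y²). Each prime p ≡ 1 (mod 4) is itself a sum of two squares; find a² by testing p − a² for a perfect square:
  5: 5 − 1² = 4 = 2² ⇒ 5 = 1² + 2².
  61: 61 − 1² = 60, 61 − 2² = 57, 61 − 3² = 52, 61 − 4² = 45, 61 − 5² = 36 = 6² ⇒ 61 = 5² + 6².
  Combine using the Brahmagupta–Fibonacci identity (a² + b²)(c² + d²) = (ac − bd)² + (ad + bc)² = (ac + bd)² + (ad − bc)²:
  5 · 61 = 305: from (1² + 2²)(5² + 6²), take (1·5 − 2·6, 1·6 + 2·5) = (5 − 12, 6 + 10) = (-7, 16); dropping signs (only squares matter) gives (7, 16); check 7² + 16² = 49 + 256 = 305 ✓.
  Scale by k = 2: (2·7, 2·16) = (14, 32).
Step 4: Order so x ≤ y and verify: 14² + 32² = 196 + 1024 = 1220 = n. ✓

n = 1220 = 14² + 32² (one valid representation with x ≤ y).


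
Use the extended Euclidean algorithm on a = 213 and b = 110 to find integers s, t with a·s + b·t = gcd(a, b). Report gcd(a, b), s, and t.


Euclidean algorithm on (213, 110) — divide until remainder is 0:
  213 = 1 · 110 + 103
  110 = 1 · 103 + 7
  103 = 14 · 7 + 5
  7 = 1 · 5 + 2
  5 = 2 · 2 + 1
  2 = 2 · 1 + 0
gcd(213, 110) = 1.
Track Bezout coefficients alongside the remainders: start with r₀ = 213 = a·1 + b·0 (s = 1, t = 0) and r₁ = 110 = a·0 + b·1 (s = 0, t = 1); each new remainder r_{k+1} = r_{k-1} − q_k·r_k inherits s_{k+1} = s_{k-1} − q_k·s_k, t_{k+1} = t_{k-1} − q_k·t_k, so r_k = a·s_k + b·t_k at every step:
  q = 1: r = 103, s = 1 − 1·0 = 1, t = 0 − 1·1 = -1  (check: 213·1 + 110·(-1) = 103)
  q = 1: r = 7, s = 0 − 1·1 = -1, t = 1 − 1·(-1) = 2  (check: 213·(-1) + 110·2 = 7)
  q = 14: r = 5, s = 1 − 14·(-1) = 15, t = -1 − 14·2 = -29  (check: 213·15 + 110·(-29) = 5)
  q = 1: r = 2, s = -1 − 1·15 = -16, t = 2 − 1·(-29) = 31  (check: 213·(-16) + 110·31 = 2)
  q = 2: r = 1, s = 15 − 2·(-16) = 47, t = -29 − 2·31 = -91  (check: 213·47 + 110·(-91) = 1)
The row with r = 1 (the gcd) gives the Bezout coefficients s = 47, t = -91.
Result: 213 · (47) + 110 · (-91) = 1.

gcd(213, 110) = 1; s = 47, t = -91 (check: 213·47 + 110·(-91) = 1).


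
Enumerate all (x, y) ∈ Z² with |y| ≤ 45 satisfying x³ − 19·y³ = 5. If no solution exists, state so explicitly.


The equation is x³ - 19y³ = 5. For fixed y, x³ = 19·y³ + 5, so a solution requires the RHS to be a perfect cube.
Strategy: iterate y from -45 to 45, compute RHS = 19·y³ + 5, and check whether it is a (positive or negative) perfect cube.
Check small values of y:
  y = 0: RHS = 5 is not a perfect cube.
  y = 1: RHS = 24 is not a perfect cube.
  y = -1: RHS = -14 is not a perfect cube.
  y = 2: RHS = 157 is not a perfect cube.
  y = -2: RHS = -147 is not a perfect cube.
  y = 3: RHS = 518 is not a perfect cube.
  y = -3: RHS = -508 is not a perfect cube.
Continuing the search up to |y| = 45 finds no solutions either.
No (x, y) in the scanned range satisfies the equation.

No integer solutions with |y| ≤ 45.


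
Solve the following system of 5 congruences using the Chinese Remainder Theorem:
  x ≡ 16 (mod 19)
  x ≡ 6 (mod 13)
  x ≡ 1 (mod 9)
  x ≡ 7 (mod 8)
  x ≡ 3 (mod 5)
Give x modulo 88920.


Product of moduli M = 19 · 13 · 9 · 8 · 5 = 88920.
Merge one congruence at a time:
  Start: x ≡ 16 (mod 19).
  Combine with x ≡ 6 (mod 13); new modulus lcm = 247.
    Write x = 16 + 19·t and substitute into x ≡ 6 (mod 13): 19·t ≡ 6 − 16 = -10 (mod 13).
    Reduce coefficients mod 13: 6·t ≡ 3 (mod 13).
    The inverse of 6 mod 13 is 11 (since 6·11 = 66 = 5·13 + 1), so t ≡ 11·3 = 33 ≡ 7 (mod 13).
    Then x = 16 + 19·7 = 149, valid modulo lcm(19, 13) = 247: x ≡ 149 (mod 247).
  Combine with x ≡ 1 (mod 9); new modulus lcm = 2223.
    Write x = 149 + 247·t and substitute into x ≡ 1 (mod 9): 247·t ≡ 1 − 149 = -148 (mod 9).
    Reduce coefficients mod 9: 4·t ≡ 5 (mod 9).
    The inverse of 4 mod 9 is 7 (since 4·7 = 28 = 3·9 + 1), so t ≡ 7·5 = 35 ≡ 8 (mod 9).
    Then x = 149 + 247·8 = 2125, valid modulo lcm(247, 9) = 2223: x ≡ 2125 (mod 2223).
  Combine with x ≡ 7 (mod 8); new modulus lcm = 17784.
    Write x = 2125 + 2223·t and substitute into x ≡ 7 (mod 8): 2223·t ≡ 7 − 2125 = -2118 (mod 8).
    Reduce coefficients mod 8: 7·t ≡ 2 (mod 8).
    The inverse of 7 mod 8 is 7 (since 7·7 = 49 = 6·8 + 1), so t ≡ 7·2 = 14 ≡ 6 (mod 8).
    Then x = 2125 + 2223·6 = 15463, valid modulo lcm(2223, 8) = 17784: x ≡ 15463 (mod 17784).
  Combine with x ≡ 3 (mod 5); new modulus lcm = 88920.
    Write x = 15463 + 17784·t and substitute into x ≡ 3 (mod 5): 17784·t ≡ 3 − 15463 = -15460 (mod 5).
    Reduce coefficients mod 5: 4·t ≡ 0 (mod 5).
    The inverse of 4 mod 5 is 4 (since 4·4 = 16 = 3·5 + 1), so t ≡ 4·0 = 0 ≡ 0 (mod 5).
    Then x = 15463 + 17784·0 = 15463, valid modulo lcm(17784, 5) = 88920: x ≡ 15463 (mod 88920).
Verify against each original: 15463 mod 19 = 16, 15463 mod 13 = 6, 15463 mod 9 = 1, 15463 mod 8 = 7, 15463 mod 5 = 3.

x ≡ 15463 (mod 88920).


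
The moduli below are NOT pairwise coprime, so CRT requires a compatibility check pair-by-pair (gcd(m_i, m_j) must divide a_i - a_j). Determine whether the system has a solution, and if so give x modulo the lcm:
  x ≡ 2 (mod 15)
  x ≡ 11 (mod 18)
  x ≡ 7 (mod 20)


Moduli 15, 18, 20 are not pairwise coprime, so CRT works modulo lcm(m_i) when all pairwise compatibility conditions hold.
Pairwise compatibility: gcd(m_i, m_j) must divide a_i - a_j for every pair.
Merge one congruence at a time:
  Start: x ≡ 2 (mod 15).
  Combine with x ≡ 11 (mod 18): gcd(15, 18) = 3; 11 - 2 = 9, which IS divisible by 3, so compatible.
    Write x = 2 + 15·t and substitute into x ≡ 11 (mod 18): 15·t ≡ 11 − 2 = 9 (mod 18).
    Divide the congruence (and modulus) by g = 3: 5·t ≡ 3 (mod 6).
    The inverse of 5 mod 6 is 5 (since 5·5 = 25 = 4·6 + 1), so t ≡ 5·3 = 15 ≡ 3 (mod 6).
    Then x = 2 + 15·3 = 47, valid modulo lcm(15, 18) = 90: x ≡ 47 (mod 90).
  Combine with x ≡ 7 (mod 20): gcd(90, 20) = 10; 7 - 47 = -40, which IS divisible by 10, so compatible.
    Write x = 47 + 90·t and substitute into x ≡ 7 (mod 20): 90·t ≡ 7 − 47 = -40 (mod 20).
    Divide the congruence (and modulus) by g = 10: 9·t ≡ -4 (mod 2).
    Reduce coefficients mod 2: 1·t ≡ 0 (mod 2).
    So t ≡ 0 (mod 2).
    Then x = 47 + 90·0 = 47, valid modulo lcm(90, 20) = 180: x ≡ 47 (mod 180).
Verify: 47 mod 15 = 2, 47 mod 18 = 11, 47 mod 20 = 7.

x ≡ 47 (mod 180).


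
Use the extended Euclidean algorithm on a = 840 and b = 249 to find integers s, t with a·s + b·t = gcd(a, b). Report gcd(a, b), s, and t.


Euclidean algorithm on (840, 249) — divide until remainder is 0:
  840 = 3 · 249 + 93
  249 = 2 · 93 + 63
  93 = 1 · 63 + 30
  63 = 2 · 30 + 3
  30 = 10 · 3 + 0
gcd(840, 249) = 3.
Track Bezout coefficients alongside the remainders: start with r₀ = 840 = a·1 + b·0 (s = 1, t = 0) and r₁ = 249 = a·0 + b·1 (s = 0, t = 1); each new remainder r_{k+1} = r_{k-1} − q_k·r_k inherits s_{k+1} = s_{k-1} − q_k·s_k, t_{k+1} = t_{k-1} − q_k·t_k, so r_k = a·s_k + b·t_k at every step:
  q = 3: r = 93, s = 1 − 3·0 = 1, t = 0 − 3·1 = -3  (check: 840·1 + 249·(-3) = 93)
  q = 2: r = 63, s = 0 − 2·1 = -2, t = 1 − 2·(-3) = 7  (check: 840·(-2) + 249·7 = 63)
  q = 1: r = 30, s = 1 − 1·(-2) = 3, t = -3 − 1·7 = -10  (check: 840·3 + 249·(-10) = 30)
  q = 2: r = 3, s = -2 − 2·3 = -8, t = 7 − 2·(-10) = 27  (check: 840·(-8) + 249·27 = 3)
The row with r = 3 (the gcd) gives the Bezout coefficients s = -8, t = 27.
Result: 840 · (-8) + 249 · (27) = 3.

gcd(840, 249) = 3; s = -8, t = 27 (check: 840·(-8) + 249·27 = 3).


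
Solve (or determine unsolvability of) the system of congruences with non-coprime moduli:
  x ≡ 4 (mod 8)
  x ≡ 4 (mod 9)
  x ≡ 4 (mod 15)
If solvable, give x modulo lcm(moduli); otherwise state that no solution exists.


Moduli 8, 9, 15 are not pairwise coprime, so CRT works modulo lcm(m_i) when all pairwise compatibility conditions hold.
Pairwise compatibility: gcd(m_i, m_j) must divide a_i - a_j for every pair.
Merge one congruence at a time:
  Start: x ≡ 4 (mod 8).
  Combine with x ≡ 4 (mod 9): gcd(8, 9) = 1; 4 - 4 = 0, which IS divisible by 1, so compatible.
    Write x = 4 + 8·t and substitute into x ≡ 4 (mod 9): 8·t ≡ 4 − 4 = 0 (mod 9).
    The inverse of 8 mod 9 is 8 (since 8·8 = 64 = 7·9 + 1), so t ≡ 8·0 = 0 ≡ 0 (mod 9).
    Then x = 4 + 8·0 = 4, valid modulo lcm(8, 9) = 72: x ≡ 4 (mod 72).
  Combine with x ≡ 4 (mod 15): gcd(72, 15) = 3; 4 - 4 = 0, which IS divisible by 3, so compatible.
    Write x = 4 + 72·t and substitute into x ≡ 4 (mod 15): 72·t ≡ 4 − 4 = 0 (mod 15).
    Divide the congruence (and modulus) by g = 3: 24·t ≡ 0 (mod 5).
    Reduce coefficients mod 5: 4·t ≡ 0 (mod 5).
    The inverse of 4 mod 5 is 4 (since 4·4 = 16 = 3·5 + 1), so t ≡ 4·0 = 0 ≡ 0 (mod 5).
    Then x = 4 + 72·0 = 4, valid modulo lcm(72, 15) = 360: x ≡ 4 (mod 360).
Verify: 4 mod 8 = 4, 4 mod 9 = 4, 4 mod 15 = 4.

x ≡ 4 (mod 360).


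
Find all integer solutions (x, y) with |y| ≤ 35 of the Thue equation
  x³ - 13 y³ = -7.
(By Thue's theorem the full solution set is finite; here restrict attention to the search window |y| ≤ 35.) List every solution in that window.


The equation is x³ - 13y³ = -7. For fixed y, x³ = 13·y³ − 7, so a solution requires the RHS to be a perfect cube.
Strategy: iterate y from -35 to 35, compute RHS = 13·y³ − 7, and check whether it is a (positive or negative) perfect cube.
Check small values of y:
  y = 0: RHS = -7 is not a perfect cube.
  y = 1: RHS = 6 is not a perfect cube.
  y = -1: RHS = -20 is not a perfect cube.
  y = 2: RHS = 97 is not a perfect cube.
  y = -2: RHS = -111 is not a perfect cube.
  y = 3: RHS = 344 is not a perfect cube.
  y = -3: RHS = -358 is not a perfect cube.
Continuing the search up to |y| = 35 finds no solutions either.
No (x, y) in the scanned range satisfies the equation.

No integer solutions with |y| ≤ 35.


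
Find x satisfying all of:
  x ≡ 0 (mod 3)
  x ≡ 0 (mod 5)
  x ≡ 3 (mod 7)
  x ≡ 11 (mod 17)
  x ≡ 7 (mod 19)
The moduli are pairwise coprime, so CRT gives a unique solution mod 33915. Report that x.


Product of moduli M = 3 · 5 · 7 · 17 · 19 = 33915.
Merge one congruence at a time:
  Start: x ≡ 0 (mod 3).
  Combine with x ≡ 0 (mod 5); new modulus lcm = 15.
    Write x = 0 + 3·t and substitute into x ≡ 0 (mod 5): 3·t ≡ 0 − 0 = 0 (mod 5).
    The inverse of 3 mod 5 is 2 (since 3·2 = 6 = 1·5 + 1), so t ≡ 2·0 = 0 ≡ 0 (mod 5).
    Then x = 0 + 3·0 = 0, valid modulo lcm(3, 5) = 15: x ≡ 0 (mod 15).
  Combine with x ≡ 3 (mod 7); new modulus lcm = 105.
    Write x = 0 + 15·t and substitute into x ≡ 3 (mod 7): 15·t ≡ 3 − 0 = 3 (mod 7).
    Reduce coefficients mod 7: 1·t ≡ 3 (mod 7).
    So t ≡ 3 (mod 7).
    Then x = 0 + 15·3 = 45, valid modulo lcm(15, 7) = 105: x ≡ 45 (mod 105).
  Combine with x ≡ 11 (mod 17); new modulus lcm = 1785.
    Write x = 45 + 105·t and substitute into x ≡ 11 (mod 17): 105·t ≡ 11 − 45 = -34 (mod 17).
    Reduce coefficients mod 17: 3·t ≡ 0 (mod 17).
    The inverse of 3 mod 17 is 6 (since 3·6 = 18 = 1·17 + 1), so t ≡ 6·0 = 0 ≡ 0 (mod 17).
    Then x = 45 + 105·0 = 45, valid modulo lcm(105, 17) = 1785: x ≡ 45 (mod 1785).
  Combine with x ≡ 7 (mod 19); new modulus lcm = 33915.
    Write x = 45 + 1785·t and substitute into x ≡ 7 (mod 19): 1785·t ≡ 7 − 45 = -38 (mod 19).
    Reduce coefficients mod 19: 18·t ≡ 0 (mod 19).
    The inverse of 18 mod 19 is 18 (since 18·18 = 324 = 17·19 + 1), so t ≡ 18·0 = 0 ≡ 0 (mod 19).
    Then x = 45 + 1785·0 = 45, valid modulo lcm(1785, 19) = 33915: x ≡ 45 (mod 33915).
Verify against each original: 45 mod 3 = 0, 45 mod 5 = 0, 45 mod 7 = 3, 45 mod 17 = 11, 45 mod 19 = 7.

x ≡ 45 (mod 33915).


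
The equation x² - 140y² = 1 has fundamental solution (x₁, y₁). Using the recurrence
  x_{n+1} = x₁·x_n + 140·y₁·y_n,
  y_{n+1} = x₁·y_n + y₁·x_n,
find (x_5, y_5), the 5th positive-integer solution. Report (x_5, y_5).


Step 1: Find the fundamental solution (x₁, y₁) of x² - 140y² = 1.
  Expand √140 as a continued fraction. a₀ = ⌊√140⌋ = 11; iterate m_{k+1} = d_k·a_k − m_k, d_{k+1} = (140 − m_{k+1}²)/d_k, a_{k+1} = ⌊(a₀ + m_{k+1})/d_{k+1}⌋ (starting m₀ = 0, d₀ = 1), with convergents p_k = a_k·p_{k-1} + p_{k-2}, q_k = a_k·q_{k-1} + q_{k-2} (p₋₁ = 1, q₋₁ = 0):
  k = 0: a₀ = 11; p₀/q₀ = 11/1; p₀² − 140·q₀² = 121 − 140 = -19.
  k = 1: m = 11, d = 19, a = ⌊(11 + 11)/19⌋ = 1; p/q = (1·11 + 1)/(1·1 + 0) = 12/1; p² − 140·q² = 144 − 140 = 4.
  k = 2: m = 8, d = 4, a = ⌊(11 + 8)/4⌋ = 4; p/q = (4·12 + 11)/(4·1 + 1) = 59/5; p² − 140·q² = 3481 − 3500 = -19.
  k = 3: m = 8, d = 19, a = ⌊(11 + 8)/19⌋ = 1; p/q = (1·59 + 12)/(1·5 + 1) = 71/6; p² − 140·q² = 5041 − 5040 = 1.
  The first convergent with p² − 140·q² = 1 gives the fundamental solution (x₁, y₁) = (71, 6).
Step 2: Apply the recurrence (x_{n+1}, y_{n+1}) = (x₁x_n + 140y₁y_n, x₁y_n + y₁x_n) repeatedly.
  From (x_1, y_1) = (71, 6): x_2 = 71·71 + 140·6·6 = 10081; y_2 = 71·6 + 6·71 = 852.
  From (x_2, y_2) = (10081, 852): x_3 = 71·10081 + 140·6·852 = 1431431; y_3 = 71·852 + 6·10081 = 120978.
  From (x_3, y_3) = (1431431, 120978): x_4 = 71·1431431 + 140·6·120978 = 203253121; y_4 = 71·120978 + 6·1431431 = 17178024.
  From (x_4, y_4) = (203253121, 17178024): x_5 = 71·203253121 + 140·6·17178024 = 28860511751; y_5 = 71·17178024 + 6·203253121 = 2439158430.
Step 3: Verify x_5² - 140·y_5² = 832929138529609086001 - 832929138529609086000 = 1 (should be 1). ✓

(x_1, y_1) = (71, 6); (x_5, y_5) = (28860511751, 2439158430).


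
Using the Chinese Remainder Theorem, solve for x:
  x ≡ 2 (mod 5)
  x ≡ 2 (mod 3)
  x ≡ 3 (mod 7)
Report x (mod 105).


Moduli 5, 3, 7 are pairwise coprime; by CRT there is a unique solution modulo M = 5 · 3 · 7 = 105.
Solve pairwise, accumulating the modulus:
  Start with x ≡ 2 (mod 5).
  Combine with x ≡ 2 (mod 3): since gcd(5, 3) = 1, we get a unique residue mod 15.
    Write x = 2 + 5·t and substitute into x ≡ 2 (mod 3): 5·t ≡ 2 − 2 = 0 (mod 3).
    Reduce coefficients mod 3: 2·t ≡ 0 (mod 3).
    The inverse of 2 mod 3 is 2 (since 2·2 = 4 = 1·3 + 1), so t ≡ 2·0 = 0 ≡ 0 (mod 3).
    Then x = 2 + 5·0 = 2, valid modulo lcm(5, 3) = 15: x ≡ 2 (mod 15).
  Combine with x ≡ 3 (mod 7): since gcd(15, 7) = 1, we get a unique residue mod 105.
    Write x = 2 + 15·t and substitute into x ≡ 3 (mod 7): 15·t ≡ 3 − 2 = 1 (mod 7).
    Reduce coefficients mod 7: 1·t ≡ 1 (mod 7).
    So t ≡ 1 (mod 7).
    Then x = 2 + 15·1 = 17, valid modulo lcm(15, 7) = 105: x ≡ 17 (mod 105).
Verify: 17 mod 5 = 2 ✓, 17 mod 3 = 2 ✓, 17 mod 7 = 3 ✓.

x ≡ 17 (mod 105).


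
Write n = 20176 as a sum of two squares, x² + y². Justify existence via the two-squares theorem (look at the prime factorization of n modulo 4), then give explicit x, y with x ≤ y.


Step 1: Factor n = 20176 = 2^4 · 13 · 97.
Step 2: Check the mod-4 condition on each prime factor: 2 = 2 (special); 13 ≡ 1 (mod 4), exponent 1; 97 ≡ 1 (mod 4), exponent 1.
All primes ≡ 3 (mod 4) appear to even exponent (or don't appear), so by the two-squares theorem n IS expressible as a sum of two squares.
Step 3: Build a representation. Group n = k² · m with k = 4 and m = 13 · 97 = 1261 (a product of primes ≡ 1 (mod 4)); a representation of m scales to one of n via (k·x)² + (k·y)² = k²(x² + y²). Each prime p ≡ 1 (mod 4) is itself a sum of two squares; find a² by testing p − a² for a perfect square:
  13: 13 − 1² = 12, 13 − 2² = 9 = 3² ⇒ 13 = 2² + 3².
  97: 97 − 1² = 96, 97 − 2² = 93, 97 − 3² = 88, 97 − 4² = 81 = 9² ⇒ 97 = 4² + 9².
  Combine using the Brahmagupta–Fibonacci identity (a² + b²)(c² + d²) = (ac − bd)² + (ad + bc)² = (ac + bd)² + (ad − bc)²:
  13 · 97 = 1261: from (2² + 3²)(4² + 9²), take (2·4 − 3·9, 2·9 + 3·4) = (8 − 27, 18 + 12) = (-19, 30); dropping signs (only squares matter) gives (19, 30); check 19² + 30² = 361 + 900 = 1261 ✓.
  Scale by k = 4: (4·19, 4·30) = (76, 120).
Step 4: Order so x ≤ y and verify: 76² + 120² = 5776 + 14400 = 20176 = n. ✓

n = 20176 = 76² + 120² (one valid representation with x ≤ y).


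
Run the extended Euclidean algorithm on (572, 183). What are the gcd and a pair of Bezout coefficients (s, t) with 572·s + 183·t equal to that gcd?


Euclidean algorithm on (572, 183) — divide until remainder is 0:
  572 = 3 · 183 + 23
  183 = 7 · 23 + 22
  23 = 1 · 22 + 1
  22 = 22 · 1 + 0
gcd(572, 183) = 1.
Track Bezout coefficients alongside the remainders: start with r₀ = 572 = a·1 + b·0 (s = 1, t = 0) and r₁ = 183 = a·0 + b·1 (s = 0, t = 1); each new remainder r_{k+1} = r_{k-1} − q_k·r_k inherits s_{k+1} = s_{k-1} − q_k·s_k, t_{k+1} = t_{k-1} − q_k·t_k, so r_k = a·s_k + b·t_k at every step:
  q = 3: r = 23, s = 1 − 3·0 = 1, t = 0 − 3·1 = -3  (check: 572·1 + 183·(-3) = 23)
  q = 7: r = 22, s = 0 − 7·1 = -7, t = 1 − 7·(-3) = 22  (check: 572·(-7) + 183·22 = 22)
  q = 1: r = 1, s = 1 − 1·(-7) = 8, t = -3 − 1·22 = -25  (check: 572·8 + 183·(-25) = 1)
The row with r = 1 (the gcd) gives the Bezout coefficients s = 8, t = -25.
Result: 572 · (8) + 183 · (-25) = 1.

gcd(572, 183) = 1; s = 8, t = -25 (check: 572·8 + 183·(-25) = 1).


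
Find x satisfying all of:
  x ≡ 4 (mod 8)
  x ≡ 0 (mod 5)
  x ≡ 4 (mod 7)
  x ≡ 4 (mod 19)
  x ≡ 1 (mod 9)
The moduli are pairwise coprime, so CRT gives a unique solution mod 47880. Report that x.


Product of moduli M = 8 · 5 · 7 · 19 · 9 = 47880.
Merge one congruence at a time:
  Start: x ≡ 4 (mod 8).
  Combine with x ≡ 0 (mod 5); new modulus lcm = 40.
    Write x = 4 + 8·t and substitute into x ≡ 0 (mod 5): 8·t ≡ 0 − 4 = -4 (mod 5).
    Reduce coefficients mod 5: 3·t ≡ 1 (mod 5).
    The inverse of 3 mod 5 is 2 (since 3·2 = 6 = 1·5 + 1), so t ≡ 2·1 = 2 ≡ 2 (mod 5).
    Then x = 4 + 8·2 = 20, valid modulo lcm(8, 5) = 40: x ≡ 20 (mod 40).
  Combine with x ≡ 4 (mod 7); new modulus lcm = 280.
    Write x = 20 + 40·t and substitute into x ≡ 4 (mod 7): 40·t ≡ 4 − 20 = -16 (mod 7).
    Reduce coefficients mod 7: 5·t ≡ 5 (mod 7).
    The inverse of 5 mod 7 is 3 (since 5·3 = 15 = 2·7 + 1), so t ≡ 3·5 = 15 ≡ 1 (mod 7).
    Then x = 20 + 40·1 = 60, valid modulo lcm(40, 7) = 280: x ≡ 60 (mod 280).
  Combine with x ≡ 4 (mod 19); new modulus lcm = 5320.
    Write x = 60 + 280·t and substitute into x ≡ 4 (mod 19): 280·t ≡ 4 − 60 = -56 (mod 19).
    Reduce coefficients mod 19: 14·t ≡ 1 (mod 19).
    The inverse of 14 mod 19 is 15 (since 14·15 = 210 = 11·19 + 1), so t ≡ 15·1 = 15 ≡ 15 (mod 19).
    Then x = 60 + 280·15 = 4260, valid modulo lcm(280, 19) = 5320: x ≡ 4260 (mod 5320).
  Combine with x ≡ 1 (mod 9); new modulus lcm = 47880.
    Write x = 4260 + 5320·t and substitute into x ≡ 1 (mod 9): 5320·t ≡ 1 − 4260 = -4259 (mod 9).
    Reduce coefficients mod 9: 1·t ≡ 7 (mod 9).
    So t ≡ 7 (mod 9).
    Then x = 4260 + 5320·7 = 41500, valid modulo lcm(5320, 9) = 47880: x ≡ 41500 (mod 47880).
Verify against each original: 41500 mod 8 = 4, 41500 mod 5 = 0, 41500 mod 7 = 4, 41500 mod 19 = 4, 41500 mod 9 = 1.

x ≡ 41500 (mod 47880).


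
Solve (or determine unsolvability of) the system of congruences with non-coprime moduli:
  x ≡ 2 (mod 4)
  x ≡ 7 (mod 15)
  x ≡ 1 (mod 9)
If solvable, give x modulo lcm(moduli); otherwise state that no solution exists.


Moduli 4, 15, 9 are not pairwise coprime, so CRT works modulo lcm(m_i) when all pairwise compatibility conditions hold.
Pairwise compatibility: gcd(m_i, m_j) must divide a_i - a_j for every pair.
Merge one congruence at a time:
  Start: x ≡ 2 (mod 4).
  Combine with x ≡ 7 (mod 15): gcd(4, 15) = 1; 7 - 2 = 5, which IS divisible by 1, so compatible.
    Write x = 2 + 4·t and substitute into x ≡ 7 (mod 15): 4·t ≡ 7 − 2 = 5 (mod 15).
    The inverse of 4 mod 15 is 4 (since 4·4 = 16 = 1·15 + 1), so t ≡ 4·5 = 20 ≡ 5 (mod 15).
    Then x = 2 + 4·5 = 22, valid modulo lcm(4, 15) = 60: x ≡ 22 (mod 60).
  Combine with x ≡ 1 (mod 9): gcd(60, 9) = 3; 1 - 22 = -21, which IS divisible by 3, so compatible.
    Write x = 22 + 60·t and substitute into x ≡ 1 (mod 9): 60·t ≡ 1 − 22 = -21 (mod 9).
    Divide the congruence (and modulus) by g = 3: 20·t ≡ -7 (mod 3).
    Reduce coefficients mod 3: 2·t ≡ 2 (mod 3).
    The inverse of 2 mod 3 is 2 (since 2·2 = 4 = 1·3 + 1), so t ≡ 2·2 = 4 ≡ 1 (mod 3).
    Then x = 22 + 60·1 = 82, valid modulo lcm(60, 9) = 180: x ≡ 82 (mod 180).
Verify: 82 mod 4 = 2, 82 mod 15 = 7, 82 mod 9 = 1.

x ≡ 82 (mod 180).


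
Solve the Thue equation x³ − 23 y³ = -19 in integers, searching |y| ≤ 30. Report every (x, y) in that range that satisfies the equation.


The equation is x³ - 23y³ = -19. For fixed y, x³ = 23·y³ − 19, so a solution requires the RHS to be a perfect cube.
Strategy: iterate y from -30 to 30, compute RHS = 23·y³ − 19, and check whether it is a (positive or negative) perfect cube.
Check small values of y:
  y = 0: RHS = -19 is not a perfect cube.
  y = 1: RHS = 4 is not a perfect cube.
  y = -1: RHS = -42 is not a perfect cube.
  y = 2: RHS = 165 is not a perfect cube.
  y = -2: RHS = -203 is not a perfect cube.
  y = 3: RHS = 602 is not a perfect cube.
  y = -3: RHS = -640 is not a perfect cube.
Continuing the search up to |y| = 30 finds no solutions either.
No (x, y) in the scanned range satisfies the equation.

No integer solutions with |y| ≤ 30.


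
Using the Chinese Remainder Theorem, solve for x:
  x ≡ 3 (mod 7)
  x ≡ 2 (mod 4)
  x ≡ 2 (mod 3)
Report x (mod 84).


Moduli 7, 4, 3 are pairwise coprime; by CRT there is a unique solution modulo M = 7 · 4 · 3 = 84.
Solve pairwise, accumulating the modulus:
  Start with x ≡ 3 (mod 7).
  Combine with x ≡ 2 (mod 4): since gcd(7, 4) = 1, we get a unique residue mod 28.
    Write x = 3 + 7·t and substitute into x ≡ 2 (mod 4): 7·t ≡ 2 − 3 = -1 (mod 4).
    Reduce coefficients mod 4: 3·t ≡ 3 (mod 4).
    The inverse of 3 mod 4 is 3 (since 3·3 = 9 = 2·4 + 1), so t ≡ 3·3 = 9 ≡ 1 (mod 4).
    Then x = 3 + 7·1 = 10, valid modulo lcm(7, 4) = 28: x ≡ 10 (mod 28).
  Combine with x ≡ 2 (mod 3): since gcd(28, 3) = 1, we get a unique residue mod 84.
    Write x = 10 + 28·t and substitute into x ≡ 2 (mod 3): 28·t ≡ 2 − 10 = -8 (mod 3).
    Reduce coefficients mod 3: 1·t ≡ 1 (mod 3).
    So t ≡ 1 (mod 3).
    Then x = 10 + 28·1 = 38, valid modulo lcm(28, 3) = 84: x ≡ 38 (mod 84).
Verify: 38 mod 7 = 3 ✓, 38 mod 4 = 2 ✓, 38 mod 3 = 2 ✓.

x ≡ 38 (mod 84).


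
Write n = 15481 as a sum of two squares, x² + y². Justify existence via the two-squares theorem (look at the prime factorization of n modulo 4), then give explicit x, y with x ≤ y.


Step 1: Factor n = 15481 = 113 · 137.
Step 2: Check the mod-4 condition on each prime factor: 113 ≡ 1 (mod 4), exponent 1; 137 ≡ 1 (mod 4), exponent 1.
All primes ≡ 3 (mod 4) appear to even exponent (or don't appear), so by the two-squares theorem n IS expressible as a sum of two squares.
Step 3: Build a representation. Here n = 113 · 137 is a product of primes ≡ 1 (mod 4). Each prime p ≡ 1 (mod 4) is itself a sum of two squares; find a² by testing p − a² for a perfect square:
  113: 113 − 1² = 112, 113 − 2² = 109, 113 − 3² = 104, 113 − 4² = 97, 113 − 5² = 88, 113 − 6² = 77, 113 − 7² = 64 = 8² ⇒ 113 = 7² + 8².
  137: 137 − 1² = 136, 137 − 2² = 133, 137 − 3² = 128, 137 − 4² = 121 = 11² ⇒ 137 = 4² + 11².
  Combine using the Brahmagupta–Fibonacci identity (a² + b²)(c² + d²) = (ac − bd)² + (ad + bc)² = (ac + bd)² + (ad − bc)²:
  113 · 137 = 15481: from (7² + 8²)(4² + 11²), take (7·4 − 8·11, 7·11 + 8·4) = (28 − 88, 77 + 32) = (-60, 109); dropping signs (only squares matter) gives (60, 109); check 60² + 109² = 3600 + 11881 = 15481 ✓.
Step 4: Order so x ≤ y and verify: 60² + 109² = 3600 + 11881 = 15481 = n. ✓

n = 15481 = 60² + 109² (one valid representation with x ≤ y).


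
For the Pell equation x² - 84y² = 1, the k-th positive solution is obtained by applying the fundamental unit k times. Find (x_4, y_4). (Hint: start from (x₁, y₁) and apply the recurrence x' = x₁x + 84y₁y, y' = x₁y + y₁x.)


Step 1: Find the fundamental solution (x₁, y₁) of x² - 84y² = 1.
  Expand √84 as a continued fraction. a₀ = ⌊√84⌋ = 9; iterate m_{k+1} = d_k·a_k − m_k, d_{k+1} = (84 − m_{k+1}²)/d_k, a_{k+1} = ⌊(a₀ + m_{k+1})/d_{k+1}⌋ (starting m₀ = 0, d₀ = 1), with convergents p_k = a_k·p_{k-1} + p_{k-2}, q_k = a_k·q_{k-1} + q_{k-2} (p₋₁ = 1, q₋₁ = 0):
  k = 0: a₀ = 9; p₀/q₀ = 9/1; p₀² − 84·q₀² = 81 − 84 = -3.
  k = 1: m = 9, d = 3, a = ⌊(9 + 9)/3⌋ = 6; p/q = (6·9 + 1)/(6·1 + 0) = 55/6; p² − 84·q² = 3025 − 3024 = 1.
  The first convergent with p² − 84·q² = 1 gives the fundamental solution (x₁, y₁) = (55, 6).
Step 2: Apply the recurrence (x_{n+1}, y_{n+1}) = (x₁x_n + 84y₁y_n, x₁y_n + y₁x_n) repeatedly.
  From (x_1, y_1) = (55, 6): x_2 = 55·55 + 84·6·6 = 6049; y_2 = 55·6 + 6·55 = 660.
  From (x_2, y_2) = (6049, 660): x_3 = 55·6049 + 84·6·660 = 665335; y_3 = 55·660 + 6·6049 = 72594.
  From (x_3, y_3) = (665335, 72594): x_4 = 55·665335 + 84·6·72594 = 73180801; y_4 = 55·72594 + 6·665335 = 7984680.
Step 3: Verify x_4² - 84·y_4² = 5355429635001601 - 5355429635001600 = 1 (should be 1). ✓

(x_1, y_1) = (55, 6); (x_4, y_4) = (73180801, 7984680).


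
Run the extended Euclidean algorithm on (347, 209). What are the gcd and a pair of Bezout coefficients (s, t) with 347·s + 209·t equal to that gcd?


Euclidean algorithm on (347, 209) — divide until remainder is 0:
  347 = 1 · 209 + 138
  209 = 1 · 138 + 71
  138 = 1 · 71 + 67
  71 = 1 · 67 + 4
  67 = 16 · 4 + 3
  4 = 1 · 3 + 1
  3 = 3 · 1 + 0
gcd(347, 209) = 1.
Track Bezout coefficients alongside the remainders: start with r₀ = 347 = a·1 + b·0 (s = 1, t = 0) and r₁ = 209 = a·0 + b·1 (s = 0, t = 1); each new remainder r_{k+1} = r_{k-1} − q_k·r_k inherits s_{k+1} = s_{k-1} − q_k·s_k, t_{k+1} = t_{k-1} − q_k·t_k, so r_k = a·s_k + b·t_k at every step:
  q = 1: r = 138, s = 1 − 1·0 = 1, t = 0 − 1·1 = -1  (check: 347·1 + 209·(-1) = 138)
  q = 1: r = 71, s = 0 − 1·1 = -1, t = 1 − 1·(-1) = 2  (check: 347·(-1) + 209·2 = 71)
  q = 1: r = 67, s = 1 − 1·(-1) = 2, t = -1 − 1·2 = -3  (check: 347·2 + 209·(-3) = 67)
  q = 1: r = 4, s = -1 − 1·2 = -3, t = 2 − 1·(-3) = 5  (check: 347·(-3) + 209·5 = 4)
  q = 16: r = 3, s = 2 − 16·(-3) = 50, t = -3 − 16·5 = -83  (check: 347·50 + 209·(-83) = 3)
  q = 1: r = 1, s = -3 − 1·50 = -53, t = 5 − 1·(-83) = 88  (check: 347·(-53) + 209·88 = 1)
The row with r = 1 (the gcd) gives the Bezout coefficients s = -53, t = 88.
Result: 347 · (-53) + 209 · (88) = 1.

gcd(347, 209) = 1; s = -53, t = 88 (check: 347·(-53) + 209·88 = 1).


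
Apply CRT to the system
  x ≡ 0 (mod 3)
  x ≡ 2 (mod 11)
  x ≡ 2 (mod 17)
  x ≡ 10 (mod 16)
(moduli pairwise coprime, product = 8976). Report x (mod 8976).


Product of moduli M = 3 · 11 · 17 · 16 = 8976.
Merge one congruence at a time:
  Start: x ≡ 0 (mod 3).
  Combine with x ≡ 2 (mod 11); new modulus lcm = 33.
    Write x = 0 + 3·t and substitute into x ≡ 2 (mod 11): 3·t ≡ 2 − 0 = 2 (mod 11).
    The inverse of 3 mod 11 is 4 (since 3·4 = 12 = 1·11 + 1), so t ≡ 4·2 = 8 ≡ 8 (mod 11).
    Then x = 0 + 3·8 = 24, valid modulo lcm(3, 11) = 33: x ≡ 24 (mod 33).
  Combine with x ≡ 2 (mod 17); new modulus lcm = 561.
    Write x = 24 + 33·t and substitute into x ≡ 2 (mod 17): 33·t ≡ 2 − 24 = -22 (mod 17).
    Reduce coefficients mod 17: 16·t ≡ 12 (mod 17).
    The inverse of 16 mod 17 is 16 (since 16·16 = 256 = 15·17 + 1), so t ≡ 16·12 = 192 ≡ 5 (mod 17).
    Then x = 24 + 33·5 = 189, valid modulo lcm(33, 17) = 561: x ≡ 189 (mod 561).
  Combine with x ≡ 10 (mod 16); new modulus lcm = 8976.
    Write x = 189 + 561·t and substitute into x ≡ 10 (mod 16): 561·t ≡ 10 − 189 = -179 (mod 16).
    Reduce coefficients mod 16: 1·t ≡ 13 (mod 16).
    So t ≡ 13 (mod 16).
    Then x = 189 + 561·13 = 7482, valid modulo lcm(561, 16) = 8976: x ≡ 7482 (mod 8976).
Verify against each original: 7482 mod 3 = 0, 7482 mod 11 = 2, 7482 mod 17 = 2, 7482 mod 16 = 10.

x ≡ 7482 (mod 8976).


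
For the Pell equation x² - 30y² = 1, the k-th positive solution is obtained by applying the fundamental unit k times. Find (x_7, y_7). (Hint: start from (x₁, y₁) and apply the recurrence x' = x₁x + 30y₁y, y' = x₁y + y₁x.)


Step 1: Find the fundamental solution (x₁, y₁) of x² - 30y² = 1.
  Expand √30 as a continued fraction. a₀ = ⌊√30⌋ = 5; iterate m_{k+1} = d_k·a_k − m_k, d_{k+1} = (30 − m_{k+1}²)/d_k, a_{k+1} = ⌊(a₀ + m_{k+1})/d_{k+1}⌋ (starting m₀ = 0, d₀ = 1), with convergents p_k = a_k·p_{k-1} + p_{k-2}, q_k = a_k·q_{k-1} + q_{k-2} (p₋₁ = 1, q₋₁ = 0):
  k = 0: a₀ = 5; p₀/q₀ = 5/1; p₀² − 30·q₀² = 25 − 30 = -5.
  k = 1: m = 5, d = 5, a = ⌊(5 + 5)/5⌋ = 2; p/q = (2·5 + 1)/(2·1 + 0) = 11/2; p² − 30·q² = 121 − 120 = 1.
  The first convergent with p² − 30·q² = 1 gives the fundamental solution (x₁, y₁) = (11, 2).
Step 2: Apply the recurrence (x_{n+1}, y_{n+1}) = (x₁x_n + 30y₁y_n, x₁y_n + y₁x_n) repeatedly.
  From (x_1, y_1) = (11, 2): x_2 = 11·11 + 30·2·2 = 241; y_2 = 11·2 + 2·11 = 44.
  From (x_2, y_2) = (241, 44): x_3 = 11·241 + 30·2·44 = 5291; y_3 = 11·44 + 2·241 = 966.
  From (x_3, y_3) = (5291, 966): x_4 = 11·5291 + 30·2·966 = 116161; y_4 = 11·966 + 2·5291 = 21208.
  From (x_4, y_4) = (116161, 21208): x_5 = 11·116161 + 30·2·21208 = 2550251; y_5 = 11·21208 + 2·116161 = 465610.
  From (x_5, y_5) = (2550251, 465610): x_6 = 11·2550251 + 30·2·465610 = 55989361; y_6 = 11·465610 + 2·2550251 = 10222212.
  From (x_6, y_6) = (55989361, 10222212): x_7 = 11·55989361 + 30·2·10222212 = 1229215691; y_7 = 11·10222212 + 2·55989361 = 224423054.
Step 3: Verify x_7² - 30·y_7² = 1510971215000607481 - 1510971215000607480 = 1 (should be 1). ✓

(x_1, y_1) = (11, 2); (x_7, y_7) = (1229215691, 224423054).


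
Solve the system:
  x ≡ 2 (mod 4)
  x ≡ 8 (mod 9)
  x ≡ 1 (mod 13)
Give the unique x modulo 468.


Moduli 4, 9, 13 are pairwise coprime; by CRT there is a unique solution modulo M = 4 · 9 · 13 = 468.
Solve pairwise, accumulating the modulus:
  Start with x ≡ 2 (mod 4).
  Combine with x ≡ 8 (mod 9): since gcd(4, 9) = 1, we get a unique residue mod 36.
    Write x = 2 + 4·t and substitute into x ≡ 8 (mod 9): 4·t ≡ 8 − 2 = 6 (mod 9).
    The inverse of 4 mod 9 is 7 (since 4·7 = 28 = 3·9 + 1), so t ≡ 7·6 = 42 ≡ 6 (mod 9).
    Then x = 2 + 4·6 = 26, valid modulo lcm(4, 9) = 36: x ≡ 26 (mod 36).
  Combine with x ≡ 1 (mod 13): since gcd(36, 13) = 1, we get a unique residue mod 468.
    Write x = 26 + 36·t and substitute into x ≡ 1 (mod 13): 36·t ≡ 1 − 26 = -25 (mod 13).
    Reduce coefficients mod 13: 10·t ≡ 1 (mod 13).
    The inverse of 10 mod 13 is 4 (since 10·4 = 40 = 3·13 + 1), so t ≡ 4·1 = 4 ≡ 4 (mod 13).
    Then x = 26 + 36·4 = 170, valid modulo lcm(36, 13) = 468: x ≡ 170 (mod 468).
Verify: 170 mod 4 = 2 ✓, 170 mod 9 = 8 ✓, 170 mod 13 = 1 ✓.

x ≡ 170 (mod 468).


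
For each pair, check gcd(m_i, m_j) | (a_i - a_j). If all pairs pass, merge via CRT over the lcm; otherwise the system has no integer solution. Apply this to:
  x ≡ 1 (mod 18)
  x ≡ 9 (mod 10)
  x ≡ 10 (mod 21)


Moduli 18, 10, 21 are not pairwise coprime, so CRT works modulo lcm(m_i) when all pairwise compatibility conditions hold.
Pairwise compatibility: gcd(m_i, m_j) must divide a_i - a_j for every pair.
Merge one congruence at a time:
  Start: x ≡ 1 (mod 18).
  Combine with x ≡ 9 (mod 10): gcd(18, 10) = 2; 9 - 1 = 8, which IS divisible by 2, so compatible.
    Write x = 1 + 18·t and substitute into x ≡ 9 (mod 10): 18·t ≡ 9 − 1 = 8 (mod 10).
    Divide the congruence (and modulus) by g = 2: 9·t ≡ 4 (mod 5).
    Reduce coefficients mod 5: 4·t ≡ 4 (mod 5).
    The inverse of 4 mod 5 is 4 (since 4·4 = 16 = 3·5 + 1), so t ≡ 4·4 = 16 ≡ 1 (mod 5).
    Then x = 1 + 18·1 = 19, valid modulo lcm(18, 10) = 90: x ≡ 19 (mod 90).
  Combine with x ≡ 10 (mod 21): gcd(90, 21) = 3; 10 - 19 = -9, which IS divisible by 3, so compatible.
    Write x = 19 + 90·t and substitute into x ≡ 10 (mod 21): 90·t ≡ 10 − 19 = -9 (mod 21).
    Divide the congruence (and modulus) by g = 3: 30·t ≡ -3 (mod 7).
    Reduce coefficients mod 7: 2·t ≡ 4 (mod 7).
    The inverse of 2 mod 7 is 4 (since 2·4 = 8 = 1·7 + 1), so t ≡ 4·4 = 16 ≡ 2 (mod 7).
    Then x = 19 + 90·2 = 199, valid modulo lcm(90, 21) = 630: x ≡ 199 (mod 630).
Verify: 199 mod 18 = 1, 199 mod 10 = 9, 199 mod 21 = 10.

x ≡ 199 (mod 630).


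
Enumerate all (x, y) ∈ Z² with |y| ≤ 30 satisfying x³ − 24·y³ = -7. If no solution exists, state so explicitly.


The equation is x³ - 24y³ = -7. For fixed y, x³ = 24·y³ − 7, so a solution requires the RHS to be a perfect cube.
Strategy: iterate y from -30 to 30, compute RHS = 24·y³ − 7, and check whether it is a (positive or negative) perfect cube.
Check small values of y:
  y = 0: RHS = -7 is not a perfect cube.
  y = 1: RHS = 17 is not a perfect cube.
  y = -1: RHS = -31 is not a perfect cube.
  y = 2: RHS = 185 is not a perfect cube.
  y = -2: RHS = -199 is not a perfect cube.
  y = 3: RHS = 641 is not a perfect cube.
  y = -3: RHS = -655 is not a perfect cube.
Continuing the search up to |y| = 30 finds no solutions either.
No (x, y) in the scanned range satisfies the equation.

No integer solutions with |y| ≤ 30.


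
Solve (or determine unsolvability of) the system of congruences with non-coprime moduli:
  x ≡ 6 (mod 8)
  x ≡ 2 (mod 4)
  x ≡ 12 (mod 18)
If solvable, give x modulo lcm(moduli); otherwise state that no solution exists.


Moduli 8, 4, 18 are not pairwise coprime, so CRT works modulo lcm(m_i) when all pairwise compatibility conditions hold.
Pairwise compatibility: gcd(m_i, m_j) must divide a_i - a_j for every pair.
Merge one congruence at a time:
  Start: x ≡ 6 (mod 8).
  Combine with x ≡ 2 (mod 4): gcd(8, 4) = 4; 2 - 6 = -4, which IS divisible by 4, so compatible.
    Write x = 6 + 8·t and substitute into x ≡ 2 (mod 4): 8·t ≡ 2 − 6 = -4 (mod 4).
    Divide the congruence (and modulus) by g = 4: 2·t ≡ -1 (mod 1).
    Modulo 1 every t works; take t = 0.
    Then x = 6 + 8·0 = 6, valid modulo lcm(8, 4) = 8: x ≡ 6 (mod 8).
  Combine with x ≡ 12 (mod 18): gcd(8, 18) = 2; 12 - 6 = 6, which IS divisible by 2, so compatible.
    Write x = 6 + 8·t and substitute into x ≡ 12 (mod 18): 8·t ≡ 12 − 6 = 6 (mod 18).
    Divide the congruence (and modulus) by g = 2: 4·t ≡ 3 (mod 9).
    The inverse of 4 mod 9 is 7 (since 4·7 = 28 = 3·9 + 1), so t ≡ 7·3 = 21 ≡ 3 (mod 9).
    Then x = 6 + 8·3 = 30, valid modulo lcm(8, 18) = 72: x ≡ 30 (mod 72).
Verify: 30 mod 8 = 6, 30 mod 4 = 2, 30 mod 18 = 12.

x ≡ 30 (mod 72).


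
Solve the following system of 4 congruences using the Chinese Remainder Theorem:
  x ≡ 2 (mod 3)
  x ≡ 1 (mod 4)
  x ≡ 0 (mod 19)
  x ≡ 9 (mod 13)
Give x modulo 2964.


Product of moduli M = 3 · 4 · 19 · 13 = 2964.
Merge one congruence at a time:
  Start: x ≡ 2 (mod 3).
  Combine with x ≡ 1 (mod 4); new modulus lcm = 12.
    Write x = 2 + 3·t and substitute into x ≡ 1 (mod 4): 3·t ≡ 1 − 2 = -1 (mod 4).
    Reduce coefficients mod 4: 3·t ≡ 3 (mod 4).
    The inverse of 3 mod 4 is 3 (since 3·3 = 9 = 2·4 + 1), so t ≡ 3·3 = 9 ≡ 1 (mod 4).
    Then x = 2 + 3·1 = 5, valid modulo lcm(3, 4) = 12: x ≡ 5 (mod 12).
  Combine with x ≡ 0 (mod 19); new modulus lcm = 228.
    Write x = 5 + 12·t and substitute into x ≡ 0 (mod 19): 12·t ≡ 0 − 5 = -5 (mod 19).
    Reduce coefficients mod 19: 12·t ≡ 14 (mod 19).
    The inverse of 12 mod 19 is 8 (since 12·8 = 96 = 5·19 + 1), so t ≡ 8·14 = 112 ≡ 17 (mod 19).
    Then x = 5 + 12·17 = 209, valid modulo lcm(12, 19) = 228: x ≡ 209 (mod 228).
  Combine with x ≡ 9 (mod 13); new modulus lcm = 2964.
    Write x = 209 + 228·t and substitute into x ≡ 9 (mod 13): 228·t ≡ 9 − 209 = -200 (mod 13).
    Reduce coefficients mod 13: 7·t ≡ 8 (mod 13).
    The inverse of 7 mod 13 is 2 (since 7·2 = 14 = 1·13 + 1), so t ≡ 2·8 = 16 ≡ 3 (mod 13).
    Then x = 209 + 228·3 = 893, valid modulo lcm(228, 13) = 2964: x ≡ 893 (mod 2964).
Verify against each original: 893 mod 3 = 2, 893 mod 4 = 1, 893 mod 19 = 0, 893 mod 13 = 9.

x ≡ 893 (mod 2964).


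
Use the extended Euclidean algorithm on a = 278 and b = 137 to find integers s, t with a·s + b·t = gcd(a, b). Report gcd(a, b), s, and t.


Euclidean algorithm on (278, 137) — divide until remainder is 0:
  278 = 2 · 137 + 4
  137 = 34 · 4 + 1
  4 = 4 · 1 + 0
gcd(278, 137) = 1.
Track Bezout coefficients alongside the remainders: start with r₀ = 278 = a·1 + b·0 (s = 1, t = 0) and r₁ = 137 = a·0 + b·1 (s = 0, t = 1); each new remainder r_{k+1} = r_{k-1} − q_k·r_k inherits s_{k+1} = s_{k-1} − q_k·s_k, t_{k+1} = t_{k-1} − q_k·t_k, so r_k = a·s_k + b·t_k at every step:
  q = 2: r = 4, s = 1 − 2·0 = 1, t = 0 − 2·1 = -2  (check: 278·1 + 137·(-2) = 4)
  q = 34: r = 1, s = 0 − 34·1 = -34, t = 1 − 34·(-2) = 69  (check: 278·(-34) + 137·69 = 1)
The row with r = 1 (the gcd) gives the Bezout coefficients s = -34, t = 69.
Result: 278 · (-34) + 137 · (69) = 1.

gcd(278, 137) = 1; s = -34, t = 69 (check: 278·(-34) + 137·69 = 1).
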